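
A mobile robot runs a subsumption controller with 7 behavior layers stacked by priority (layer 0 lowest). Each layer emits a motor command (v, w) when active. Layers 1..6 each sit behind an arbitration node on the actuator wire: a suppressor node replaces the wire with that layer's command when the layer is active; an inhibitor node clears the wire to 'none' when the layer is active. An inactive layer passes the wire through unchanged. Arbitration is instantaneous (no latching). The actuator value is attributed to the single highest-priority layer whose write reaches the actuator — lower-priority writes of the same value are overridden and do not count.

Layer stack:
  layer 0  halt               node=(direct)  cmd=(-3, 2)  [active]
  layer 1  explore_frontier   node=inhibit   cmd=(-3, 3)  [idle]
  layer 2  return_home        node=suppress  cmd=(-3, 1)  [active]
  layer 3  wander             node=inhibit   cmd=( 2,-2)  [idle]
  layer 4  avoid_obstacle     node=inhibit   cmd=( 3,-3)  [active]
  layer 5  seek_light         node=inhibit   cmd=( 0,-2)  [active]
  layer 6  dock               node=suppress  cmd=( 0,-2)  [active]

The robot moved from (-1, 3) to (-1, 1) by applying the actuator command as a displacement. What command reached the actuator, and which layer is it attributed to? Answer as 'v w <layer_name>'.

displacement = (-1, 1) − (-1, 3) = (0, -2)
layer 0 (halt) active — direct: (-3, 2)
layer 1 (explore_frontier) idle — unchanged: (-3, 2)
layer 2 (return_home) active — suppresses: (-3, 1)
layer 3 (wander) idle — unchanged: (-3, 1)
layer 4 (avoid_obstacle) active — inhibits: none
layer 5 (seek_light) active — inhibits: none
layer 6 (dock) active — suppresses: (0, -2)
→ actuator (0, -2) — from layer 6 (dock)

0 -2 dock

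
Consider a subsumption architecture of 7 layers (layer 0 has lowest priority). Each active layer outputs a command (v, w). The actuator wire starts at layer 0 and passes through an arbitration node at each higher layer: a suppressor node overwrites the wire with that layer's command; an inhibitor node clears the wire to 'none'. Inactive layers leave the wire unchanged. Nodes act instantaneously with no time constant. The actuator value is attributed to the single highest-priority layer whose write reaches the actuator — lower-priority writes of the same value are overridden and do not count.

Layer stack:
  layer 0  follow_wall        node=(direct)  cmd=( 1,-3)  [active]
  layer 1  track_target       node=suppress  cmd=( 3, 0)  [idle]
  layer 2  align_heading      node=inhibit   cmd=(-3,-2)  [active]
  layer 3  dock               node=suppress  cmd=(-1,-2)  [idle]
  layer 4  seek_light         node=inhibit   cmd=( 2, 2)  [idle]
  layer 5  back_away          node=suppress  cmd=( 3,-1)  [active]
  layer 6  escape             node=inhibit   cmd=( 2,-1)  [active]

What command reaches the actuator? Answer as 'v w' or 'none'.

L0 follow_wall: active, feeds wire = (1, -3)
L1 track_target: idle → wire stays (1, -3)
L2 align_heading: active, inhibitor → wire = none
L3 dock: idle → wire stays none
L4 seek_light: idle → wire stays none
L5 back_away: active, suppressor → wire = (3, -1)
L6 escape: active, inhibitor → wire = none
actuator = none

none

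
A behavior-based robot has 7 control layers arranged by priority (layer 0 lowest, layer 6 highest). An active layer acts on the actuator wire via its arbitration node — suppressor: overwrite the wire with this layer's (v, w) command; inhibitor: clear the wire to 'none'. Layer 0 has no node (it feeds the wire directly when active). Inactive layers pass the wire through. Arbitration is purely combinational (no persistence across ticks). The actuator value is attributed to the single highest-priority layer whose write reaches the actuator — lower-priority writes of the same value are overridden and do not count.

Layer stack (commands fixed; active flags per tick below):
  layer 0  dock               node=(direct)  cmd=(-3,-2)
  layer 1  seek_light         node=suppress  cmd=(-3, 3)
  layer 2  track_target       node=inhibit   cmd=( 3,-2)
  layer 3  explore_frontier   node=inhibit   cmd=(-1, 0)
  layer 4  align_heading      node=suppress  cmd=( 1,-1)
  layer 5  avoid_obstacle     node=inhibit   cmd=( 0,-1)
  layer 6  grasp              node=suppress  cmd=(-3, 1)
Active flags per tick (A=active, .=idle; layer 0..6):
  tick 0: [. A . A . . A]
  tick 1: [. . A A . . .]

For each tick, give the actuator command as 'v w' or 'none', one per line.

tick 0:
  layer 0 (dock) idle — none
  layer 1 (seek_light) active — suppresses: (-3, 3)
  layer 2 (track_target) idle — unchanged: (-3, 3)
  layer 3 (explore_frontier) active — inhibits: none
  layer 4 (align_heading) idle — unchanged: none
  layer 5 (avoid_obstacle) idle — unchanged: none
  layer 6 (grasp) active — suppresses: (-3, 1)
  → actuator (-3, 1)
tick 1:
  layer 0 (dock) idle — none
  layer 1 (seek_light) idle — unchanged: none
  layer 2 (track_target) active — inhibits: none
  layer 3 (explore_frontier) active — inhibits: none
  layer 4 (align_heading) idle — unchanged: none
  layer 5 (avoid_obstacle) idle — unchanged: none
  layer 6 (grasp) idle — unchanged: none
  → actuator none

-3 1
none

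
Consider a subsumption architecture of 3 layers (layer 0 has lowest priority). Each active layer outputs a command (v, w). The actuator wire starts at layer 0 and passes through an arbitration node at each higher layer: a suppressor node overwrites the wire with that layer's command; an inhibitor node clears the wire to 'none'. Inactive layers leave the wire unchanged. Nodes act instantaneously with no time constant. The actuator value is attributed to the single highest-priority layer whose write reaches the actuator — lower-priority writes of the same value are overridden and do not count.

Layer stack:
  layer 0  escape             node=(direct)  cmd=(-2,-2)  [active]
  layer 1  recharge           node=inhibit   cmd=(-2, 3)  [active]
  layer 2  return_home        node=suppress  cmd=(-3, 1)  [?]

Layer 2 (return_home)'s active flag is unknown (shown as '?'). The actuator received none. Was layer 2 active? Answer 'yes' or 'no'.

no

If layer 2 is active=yes:
  actuator would be (-3, 1)
If layer 2 is active=no:
  actuator would be none
Observed none, so layer 2 was idle.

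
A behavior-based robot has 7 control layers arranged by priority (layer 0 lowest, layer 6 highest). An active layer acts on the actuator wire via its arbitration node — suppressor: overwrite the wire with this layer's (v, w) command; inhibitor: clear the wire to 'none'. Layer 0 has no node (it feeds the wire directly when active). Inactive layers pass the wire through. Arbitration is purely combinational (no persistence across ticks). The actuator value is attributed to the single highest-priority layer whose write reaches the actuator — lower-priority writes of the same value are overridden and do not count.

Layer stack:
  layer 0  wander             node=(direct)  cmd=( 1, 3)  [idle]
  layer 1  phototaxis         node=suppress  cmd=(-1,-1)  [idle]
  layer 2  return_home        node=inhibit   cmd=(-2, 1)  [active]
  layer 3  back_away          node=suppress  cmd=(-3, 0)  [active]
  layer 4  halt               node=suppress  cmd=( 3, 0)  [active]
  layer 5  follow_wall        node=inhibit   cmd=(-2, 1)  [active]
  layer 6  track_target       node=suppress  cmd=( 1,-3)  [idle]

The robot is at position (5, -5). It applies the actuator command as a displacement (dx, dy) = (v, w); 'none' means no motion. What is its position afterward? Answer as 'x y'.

5 -5

layer 0 (wander) idle — none
layer 1 (phototaxis) idle — unchanged: none
layer 2 (return_home) active — inhibits: none
layer 3 (back_away) active — suppresses: (-3, 0)
layer 4 (halt) active — suppresses: (3, 0)
layer 5 (follow_wall) active — inhibits: none
layer 6 (track_target) idle — unchanged: none
→ actuator none
position: (5, -5) + none = (5, -5)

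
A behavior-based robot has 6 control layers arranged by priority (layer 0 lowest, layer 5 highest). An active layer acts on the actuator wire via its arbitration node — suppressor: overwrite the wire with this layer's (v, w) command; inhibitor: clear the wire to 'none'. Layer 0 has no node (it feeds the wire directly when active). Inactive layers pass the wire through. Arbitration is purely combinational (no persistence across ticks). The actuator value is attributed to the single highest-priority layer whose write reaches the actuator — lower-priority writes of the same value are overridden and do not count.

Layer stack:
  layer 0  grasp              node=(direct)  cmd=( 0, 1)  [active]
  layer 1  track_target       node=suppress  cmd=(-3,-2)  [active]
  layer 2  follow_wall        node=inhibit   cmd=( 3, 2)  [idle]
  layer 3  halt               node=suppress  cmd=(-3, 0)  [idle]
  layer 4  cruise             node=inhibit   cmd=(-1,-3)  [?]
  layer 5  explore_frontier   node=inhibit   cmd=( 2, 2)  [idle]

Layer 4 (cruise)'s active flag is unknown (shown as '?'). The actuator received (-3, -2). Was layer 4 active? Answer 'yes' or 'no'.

If layer 4 is active=yes:
  actuator would be none
If layer 4 is active=no:
  actuator would be (-3, -2)
Observed (-3, -2), so layer 4 was idle.

no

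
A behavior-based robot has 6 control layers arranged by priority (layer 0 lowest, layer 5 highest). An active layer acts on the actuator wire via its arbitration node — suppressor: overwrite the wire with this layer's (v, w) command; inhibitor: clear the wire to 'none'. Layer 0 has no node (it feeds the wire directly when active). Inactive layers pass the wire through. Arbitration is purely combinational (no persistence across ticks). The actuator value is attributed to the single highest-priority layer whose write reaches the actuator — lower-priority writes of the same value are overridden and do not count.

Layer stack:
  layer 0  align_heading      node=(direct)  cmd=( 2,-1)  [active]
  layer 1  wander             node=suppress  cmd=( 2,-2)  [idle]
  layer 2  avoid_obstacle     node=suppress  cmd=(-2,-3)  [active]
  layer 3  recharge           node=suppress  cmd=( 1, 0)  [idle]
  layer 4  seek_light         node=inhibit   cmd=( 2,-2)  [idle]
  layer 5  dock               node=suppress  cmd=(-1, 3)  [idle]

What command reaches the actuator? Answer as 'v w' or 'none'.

[0] align_heading on; wire := (2, -1)
[1] wander off; pass (2, -1)
[2] avoid_obstacle on (suppress); wire := (-2, -3)
[3] recharge off; pass (-2, -3)
[4] seek_light off; pass (-2, -3)
[5] dock off; pass (-2, -3)
output (-2, -3)

-2 -3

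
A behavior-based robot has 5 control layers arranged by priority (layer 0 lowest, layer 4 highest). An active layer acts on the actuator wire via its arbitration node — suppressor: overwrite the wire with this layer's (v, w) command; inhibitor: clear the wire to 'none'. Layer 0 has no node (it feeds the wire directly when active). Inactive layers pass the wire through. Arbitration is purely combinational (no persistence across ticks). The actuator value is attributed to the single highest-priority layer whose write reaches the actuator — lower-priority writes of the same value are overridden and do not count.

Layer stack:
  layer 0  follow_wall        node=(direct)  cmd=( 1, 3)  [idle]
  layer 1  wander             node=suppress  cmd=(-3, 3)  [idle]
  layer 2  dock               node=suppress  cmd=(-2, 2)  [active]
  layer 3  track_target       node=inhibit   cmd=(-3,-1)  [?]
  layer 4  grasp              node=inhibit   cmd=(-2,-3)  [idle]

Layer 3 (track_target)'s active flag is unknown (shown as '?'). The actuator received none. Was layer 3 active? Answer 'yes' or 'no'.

yes

If layer 3 is active=yes:
  actuator would be none
If layer 3 is active=no:
  actuator would be (-2, 2)
Observed none, so layer 3 was active.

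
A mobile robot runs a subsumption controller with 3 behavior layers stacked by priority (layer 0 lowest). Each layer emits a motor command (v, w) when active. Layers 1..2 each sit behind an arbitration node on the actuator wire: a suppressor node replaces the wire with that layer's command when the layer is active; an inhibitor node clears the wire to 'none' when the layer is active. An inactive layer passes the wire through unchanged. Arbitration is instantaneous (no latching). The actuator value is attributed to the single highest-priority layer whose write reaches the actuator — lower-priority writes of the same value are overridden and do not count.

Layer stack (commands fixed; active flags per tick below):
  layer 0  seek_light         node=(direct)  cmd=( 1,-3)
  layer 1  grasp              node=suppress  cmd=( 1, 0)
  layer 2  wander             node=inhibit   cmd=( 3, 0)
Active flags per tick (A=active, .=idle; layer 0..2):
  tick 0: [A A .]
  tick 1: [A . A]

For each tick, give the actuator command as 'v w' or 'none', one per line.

tick 0:
  layer 0 (seek_light) active — direct: (1, -3)
  layer 1 (grasp) active — suppresses: (1, 0)
  layer 2 (wander) idle — unchanged: (1, 0)
  → actuator (1, 0)
tick 1:
  layer 0 (seek_light) active — direct: (1, -3)
  layer 1 (grasp) idle — unchanged: (1, -3)
  layer 2 (wander) active — inhibits: none
  → actuator none

1 0
none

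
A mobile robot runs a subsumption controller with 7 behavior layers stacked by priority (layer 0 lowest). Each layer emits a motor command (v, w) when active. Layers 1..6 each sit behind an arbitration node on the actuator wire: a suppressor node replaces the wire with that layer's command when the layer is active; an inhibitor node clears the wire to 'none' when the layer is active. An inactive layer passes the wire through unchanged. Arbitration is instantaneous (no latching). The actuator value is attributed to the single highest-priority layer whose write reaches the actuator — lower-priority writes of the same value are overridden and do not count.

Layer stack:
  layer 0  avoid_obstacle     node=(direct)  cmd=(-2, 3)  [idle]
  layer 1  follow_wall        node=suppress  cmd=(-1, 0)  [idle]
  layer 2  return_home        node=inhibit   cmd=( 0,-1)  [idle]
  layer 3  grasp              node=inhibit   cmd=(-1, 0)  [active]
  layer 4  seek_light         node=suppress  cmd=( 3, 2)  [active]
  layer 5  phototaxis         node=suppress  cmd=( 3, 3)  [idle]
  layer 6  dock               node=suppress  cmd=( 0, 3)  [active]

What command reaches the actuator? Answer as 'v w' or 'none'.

0 3

[0] avoid_obstacle off; wire := none
[1] follow_wall off; pass none
[2] return_home off; pass none
[3] grasp on (inhibit); wire := none
[4] seek_light on (suppress); wire := (3, 2)
[5] phototaxis off; pass (3, 2)
[6] dock on (suppress); wire := (0, 3)
output (0, 3)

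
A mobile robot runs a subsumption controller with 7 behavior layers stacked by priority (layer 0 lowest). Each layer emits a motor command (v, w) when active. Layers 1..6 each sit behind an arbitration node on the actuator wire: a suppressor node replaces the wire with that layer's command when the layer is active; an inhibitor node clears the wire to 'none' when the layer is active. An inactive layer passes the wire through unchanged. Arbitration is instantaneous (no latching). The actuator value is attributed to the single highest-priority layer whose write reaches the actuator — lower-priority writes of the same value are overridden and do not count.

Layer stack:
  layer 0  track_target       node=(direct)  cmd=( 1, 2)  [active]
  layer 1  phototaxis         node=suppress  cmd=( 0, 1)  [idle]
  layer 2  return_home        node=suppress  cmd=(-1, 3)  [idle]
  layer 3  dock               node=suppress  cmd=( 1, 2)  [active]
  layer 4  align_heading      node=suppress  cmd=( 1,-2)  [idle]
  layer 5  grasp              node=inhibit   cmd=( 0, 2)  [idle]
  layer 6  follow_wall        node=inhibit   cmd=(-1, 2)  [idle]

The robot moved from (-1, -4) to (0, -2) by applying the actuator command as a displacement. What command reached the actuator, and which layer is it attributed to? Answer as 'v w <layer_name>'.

1 2 dock

displacement = (0, -2) − (-1, -4) = (1, 2)
layer 0 (track_target) active — direct: (1, 2)
layer 1 (phototaxis) idle — unchanged: (1, 2)
layer 2 (return_home) idle — unchanged: (1, 2)
layer 3 (dock) active — suppresses: (1, 2)
layer 4 (align_heading) idle — unchanged: (1, 2)
layer 5 (grasp) idle — unchanged: (1, 2)
layer 6 (follow_wall) idle — unchanged: (1, 2)
→ actuator (1, 2) — from layer 3 (dock)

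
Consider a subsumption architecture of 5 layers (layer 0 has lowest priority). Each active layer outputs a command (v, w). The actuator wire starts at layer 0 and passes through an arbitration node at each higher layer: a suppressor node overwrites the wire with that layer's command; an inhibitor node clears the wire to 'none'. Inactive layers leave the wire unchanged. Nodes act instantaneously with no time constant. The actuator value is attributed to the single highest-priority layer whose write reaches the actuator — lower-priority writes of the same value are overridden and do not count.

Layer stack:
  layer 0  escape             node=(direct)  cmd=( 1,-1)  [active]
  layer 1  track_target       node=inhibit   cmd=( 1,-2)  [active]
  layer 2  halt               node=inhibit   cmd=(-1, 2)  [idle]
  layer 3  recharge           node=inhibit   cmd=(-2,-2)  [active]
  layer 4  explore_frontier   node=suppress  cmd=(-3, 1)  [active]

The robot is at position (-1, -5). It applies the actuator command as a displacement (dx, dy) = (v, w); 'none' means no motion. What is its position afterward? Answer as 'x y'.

-4 -4

layer 0 (escape) active — direct: (1, -1)
layer 1 (track_target) active — inhibits: none
layer 2 (halt) idle — unchanged: none
layer 3 (recharge) active — inhibits: none
layer 4 (explore_frontier) active — suppresses: (-3, 1)
→ actuator (-3, 1)
position: (-1, -5) + (-3, 1) = (-4, -4)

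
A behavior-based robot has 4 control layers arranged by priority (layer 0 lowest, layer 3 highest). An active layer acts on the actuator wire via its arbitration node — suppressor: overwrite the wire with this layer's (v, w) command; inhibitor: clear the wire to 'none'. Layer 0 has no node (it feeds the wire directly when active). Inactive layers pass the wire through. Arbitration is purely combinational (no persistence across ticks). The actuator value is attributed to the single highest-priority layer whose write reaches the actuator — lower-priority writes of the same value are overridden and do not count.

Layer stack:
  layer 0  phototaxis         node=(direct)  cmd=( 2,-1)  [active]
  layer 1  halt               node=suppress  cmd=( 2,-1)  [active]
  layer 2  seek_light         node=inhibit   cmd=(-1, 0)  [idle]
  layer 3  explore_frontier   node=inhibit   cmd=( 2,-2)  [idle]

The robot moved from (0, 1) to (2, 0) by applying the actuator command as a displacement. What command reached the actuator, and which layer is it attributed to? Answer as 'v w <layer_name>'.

displacement = (2, 0) − (0, 1) = (2, -1)
layer 0 (phototaxis) active — direct: (2, -1)
layer 1 (halt) active — suppresses: (2, -1)
layer 2 (seek_light) idle — unchanged: (2, -1)
layer 3 (explore_frontier) idle — unchanged: (2, -1)
→ actuator (2, -1) — from layer 1 (halt)

2 -1 halt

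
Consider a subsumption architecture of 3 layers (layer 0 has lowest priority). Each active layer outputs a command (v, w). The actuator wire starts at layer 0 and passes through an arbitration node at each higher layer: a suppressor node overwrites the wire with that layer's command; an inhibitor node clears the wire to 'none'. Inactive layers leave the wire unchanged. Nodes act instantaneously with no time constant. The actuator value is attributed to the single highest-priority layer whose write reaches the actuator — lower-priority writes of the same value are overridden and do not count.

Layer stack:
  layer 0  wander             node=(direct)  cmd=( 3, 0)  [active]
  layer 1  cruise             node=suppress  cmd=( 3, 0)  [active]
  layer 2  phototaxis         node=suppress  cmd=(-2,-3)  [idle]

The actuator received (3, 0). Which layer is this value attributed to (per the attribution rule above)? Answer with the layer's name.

layer 0 (wander) active — direct: (3, 0)
layer 1 (cruise) active — suppresses: (3, 0)
layer 2 (phototaxis) idle — unchanged: (3, 0)
→ actuator (3, 0)
last writer: layer 1 = cruise

cruise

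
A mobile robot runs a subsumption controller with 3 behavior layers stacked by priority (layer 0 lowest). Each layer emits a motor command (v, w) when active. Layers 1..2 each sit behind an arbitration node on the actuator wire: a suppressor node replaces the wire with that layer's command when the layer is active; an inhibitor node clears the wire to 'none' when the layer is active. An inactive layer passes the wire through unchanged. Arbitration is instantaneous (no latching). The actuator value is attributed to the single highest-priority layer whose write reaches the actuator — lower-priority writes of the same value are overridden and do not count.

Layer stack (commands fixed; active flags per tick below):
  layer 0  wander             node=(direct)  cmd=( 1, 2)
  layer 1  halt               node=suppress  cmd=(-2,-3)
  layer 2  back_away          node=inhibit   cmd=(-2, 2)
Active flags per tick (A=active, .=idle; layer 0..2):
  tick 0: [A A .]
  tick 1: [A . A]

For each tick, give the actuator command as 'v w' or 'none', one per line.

-2 -3
none

tick 0:
  layer 0 (wander) active — direct: (1, 2)
  layer 1 (halt) active — suppresses: (-2, -3)
  layer 2 (back_away) idle — unchanged: (-2, -3)
  → actuator (-2, -3)
tick 1:
  layer 0 (wander) active — direct: (1, 2)
  layer 1 (halt) idle — unchanged: (1, 2)
  layer 2 (back_away) active — inhibits: none
  → actuator none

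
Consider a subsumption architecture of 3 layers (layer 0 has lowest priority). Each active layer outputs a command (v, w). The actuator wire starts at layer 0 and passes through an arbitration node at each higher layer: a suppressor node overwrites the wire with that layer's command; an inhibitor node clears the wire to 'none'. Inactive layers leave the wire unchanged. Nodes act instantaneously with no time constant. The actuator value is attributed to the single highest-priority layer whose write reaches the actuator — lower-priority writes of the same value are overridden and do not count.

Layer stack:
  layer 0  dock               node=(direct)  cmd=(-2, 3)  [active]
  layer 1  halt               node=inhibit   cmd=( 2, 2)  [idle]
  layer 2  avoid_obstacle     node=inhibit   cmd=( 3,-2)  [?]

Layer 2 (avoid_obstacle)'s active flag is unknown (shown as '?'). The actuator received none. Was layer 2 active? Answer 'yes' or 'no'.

If layer 2 is active=yes:
  actuator would be none
If layer 2 is active=no:
  actuator would be (-2, 3)
Observed none, so layer 2 was active.

yes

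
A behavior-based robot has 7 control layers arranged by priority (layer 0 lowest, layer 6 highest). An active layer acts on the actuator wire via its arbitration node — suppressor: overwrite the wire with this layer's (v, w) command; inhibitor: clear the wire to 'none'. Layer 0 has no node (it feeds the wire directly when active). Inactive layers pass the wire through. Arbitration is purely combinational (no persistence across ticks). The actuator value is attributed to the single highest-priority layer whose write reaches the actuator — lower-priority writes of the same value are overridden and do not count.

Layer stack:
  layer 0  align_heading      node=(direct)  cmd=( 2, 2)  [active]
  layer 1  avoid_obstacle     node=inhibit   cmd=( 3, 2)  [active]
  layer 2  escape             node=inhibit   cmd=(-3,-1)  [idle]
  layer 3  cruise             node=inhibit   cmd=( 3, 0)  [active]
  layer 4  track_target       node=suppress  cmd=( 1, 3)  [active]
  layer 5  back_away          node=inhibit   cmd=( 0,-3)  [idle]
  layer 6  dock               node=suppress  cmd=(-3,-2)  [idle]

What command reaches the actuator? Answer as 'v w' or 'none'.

1 3

L0 align_heading: active, feeds wire = (2, 2)
L1 avoid_obstacle: active, inhibitor → wire = none
L2 escape: idle → wire stays none
L3 cruise: active, inhibitor → wire = none
L4 track_target: active, suppressor → wire = (1, 3)
L5 back_away: idle → wire stays (1, 3)
L6 dock: idle → wire stays (1, 3)
actuator = (1, 3)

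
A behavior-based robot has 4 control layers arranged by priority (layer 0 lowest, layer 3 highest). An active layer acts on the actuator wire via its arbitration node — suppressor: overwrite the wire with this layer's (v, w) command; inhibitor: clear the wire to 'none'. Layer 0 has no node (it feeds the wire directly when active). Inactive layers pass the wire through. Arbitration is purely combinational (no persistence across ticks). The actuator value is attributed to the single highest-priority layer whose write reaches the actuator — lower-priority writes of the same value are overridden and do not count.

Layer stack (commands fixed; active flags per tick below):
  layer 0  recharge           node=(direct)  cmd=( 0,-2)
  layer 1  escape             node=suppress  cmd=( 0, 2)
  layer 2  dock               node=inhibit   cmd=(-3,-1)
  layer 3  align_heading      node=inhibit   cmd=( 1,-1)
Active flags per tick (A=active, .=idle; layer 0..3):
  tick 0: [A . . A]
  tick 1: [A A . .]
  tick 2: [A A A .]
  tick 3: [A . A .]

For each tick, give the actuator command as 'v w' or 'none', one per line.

tick 0:
  layer 0 (recharge) active — direct: (0, -2)
  layer 1 (escape) idle — unchanged: (0, -2)
  layer 2 (dock) idle — unchanged: (0, -2)
  layer 3 (align_heading) active — inhibits: none
  → actuator none
tick 1:
  layer 0 (recharge) active — direct: (0, -2)
  layer 1 (escape) active — suppresses: (0, 2)
  layer 2 (dock) idle — unchanged: (0, 2)
  layer 3 (align_heading) idle — unchanged: (0, 2)
  → actuator (0, 2)
tick 2:
  layer 0 (recharge) active — direct: (0, -2)
  layer 1 (escape) active — suppresses: (0, 2)
  layer 2 (dock) active — inhibits: none
  layer 3 (align_heading) idle — unchanged: none
  → actuator none
tick 3:
  layer 0 (recharge) active — direct: (0, -2)
  layer 1 (escape) idle — unchanged: (0, -2)
  layer 2 (dock) active — inhibits: none
  layer 3 (align_heading) idle — unchanged: none
  → actuator none

none
0 2
none
none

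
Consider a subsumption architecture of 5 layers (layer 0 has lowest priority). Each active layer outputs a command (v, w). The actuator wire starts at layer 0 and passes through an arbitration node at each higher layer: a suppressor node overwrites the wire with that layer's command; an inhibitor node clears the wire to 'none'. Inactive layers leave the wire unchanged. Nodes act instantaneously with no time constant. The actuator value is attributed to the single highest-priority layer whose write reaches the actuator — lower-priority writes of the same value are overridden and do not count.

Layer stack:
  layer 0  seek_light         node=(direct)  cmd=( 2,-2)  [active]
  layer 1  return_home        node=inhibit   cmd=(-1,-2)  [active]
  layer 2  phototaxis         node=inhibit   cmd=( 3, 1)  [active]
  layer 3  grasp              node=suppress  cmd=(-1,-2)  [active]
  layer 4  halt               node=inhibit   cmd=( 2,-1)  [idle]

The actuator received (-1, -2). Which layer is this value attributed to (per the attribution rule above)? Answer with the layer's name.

L0 seek_light: active, feeds wire = (2, -2)
L1 return_home: active, inhibitor → wire = none
L2 phototaxis: active, inhibitor → wire = none
L3 grasp: active, suppressor → wire = (-1, -2)
L4 halt: idle → wire stays (-1, -2)
actuator = (-1, -2)
last writer: layer 3 = grasp

grasp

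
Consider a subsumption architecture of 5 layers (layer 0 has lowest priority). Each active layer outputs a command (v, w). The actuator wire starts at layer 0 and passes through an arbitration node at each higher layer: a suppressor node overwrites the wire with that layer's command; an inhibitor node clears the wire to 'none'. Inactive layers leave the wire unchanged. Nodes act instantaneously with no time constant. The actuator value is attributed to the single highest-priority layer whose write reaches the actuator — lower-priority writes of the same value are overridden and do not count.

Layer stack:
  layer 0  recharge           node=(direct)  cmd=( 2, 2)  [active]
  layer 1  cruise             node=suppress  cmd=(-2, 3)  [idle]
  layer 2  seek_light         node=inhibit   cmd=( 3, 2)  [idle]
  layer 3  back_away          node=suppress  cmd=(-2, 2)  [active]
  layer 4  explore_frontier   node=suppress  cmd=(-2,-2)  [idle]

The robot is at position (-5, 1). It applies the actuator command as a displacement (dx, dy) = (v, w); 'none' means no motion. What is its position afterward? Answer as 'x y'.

L0 recharge: active, feeds wire = (2, 2)
L1 cruise: idle → wire stays (2, 2)
L2 seek_light: idle → wire stays (2, 2)
L3 back_away: active, suppressor → wire = (-2, 2)
L4 explore_frontier: idle → wire stays (-2, 2)
actuator = (-2, 2)
position: (-5, 1) + (-2, 2) = (-7, 3)

-7 3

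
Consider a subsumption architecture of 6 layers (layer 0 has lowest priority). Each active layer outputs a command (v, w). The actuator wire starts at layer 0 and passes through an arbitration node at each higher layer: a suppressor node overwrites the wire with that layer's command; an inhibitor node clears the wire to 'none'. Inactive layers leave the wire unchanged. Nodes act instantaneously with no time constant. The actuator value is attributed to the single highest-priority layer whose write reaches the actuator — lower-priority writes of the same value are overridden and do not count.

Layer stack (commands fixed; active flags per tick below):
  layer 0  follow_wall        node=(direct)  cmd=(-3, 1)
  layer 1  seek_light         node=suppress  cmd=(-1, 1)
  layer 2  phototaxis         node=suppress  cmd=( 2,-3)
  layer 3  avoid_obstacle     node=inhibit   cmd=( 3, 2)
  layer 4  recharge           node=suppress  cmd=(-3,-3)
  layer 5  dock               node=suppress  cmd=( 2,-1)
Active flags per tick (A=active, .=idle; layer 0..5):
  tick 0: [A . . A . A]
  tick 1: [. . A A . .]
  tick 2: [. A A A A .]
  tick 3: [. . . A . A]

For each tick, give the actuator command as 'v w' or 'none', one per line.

tick 0:
  layer 0 (follow_wall) active — direct: (-3, 1)
  layer 1 (seek_light) idle — unchanged: (-3, 1)
  layer 2 (phototaxis) idle — unchanged: (-3, 1)
  layer 3 (avoid_obstacle) active — inhibits: none
  layer 4 (recharge) idle — unchanged: none
  layer 5 (dock) active — suppresses: (2, -1)
  → actuator (2, -1)
tick 1:
  layer 0 (follow_wall) idle — none
  layer 1 (seek_light) idle — unchanged: none
  layer 2 (phototaxis) active — suppresses: (2, -3)
  layer 3 (avoid_obstacle) active — inhibits: none
  layer 4 (recharge) idle — unchanged: none
  layer 5 (dock) idle — unchanged: none
  → actuator none
tick 2:
  layer 0 (follow_wall) idle — none
  layer 1 (seek_light) active — suppresses: (-1, 1)
  layer 2 (phototaxis) active — suppresses: (2, -3)
  layer 3 (avoid_obstacle) active — inhibits: none
  layer 4 (recharge) active — suppresses: (-3, -3)
  layer 5 (dock) idle — unchanged: (-3, -3)
  → actuator (-3, -3)
tick 3:
  layer 0 (follow_wall) idle — none
  layer 1 (seek_light) idle — unchanged: none
  layer 2 (phototaxis) idle — unchanged: none
  layer 3 (avoid_obstacle) active — inhibits: none
  layer 4 (recharge) idle — unchanged: none
  layer 5 (dock) active — suppresses: (2, -1)
  → actuator (2, -1)

2 -1
none
-3 -3
2 -1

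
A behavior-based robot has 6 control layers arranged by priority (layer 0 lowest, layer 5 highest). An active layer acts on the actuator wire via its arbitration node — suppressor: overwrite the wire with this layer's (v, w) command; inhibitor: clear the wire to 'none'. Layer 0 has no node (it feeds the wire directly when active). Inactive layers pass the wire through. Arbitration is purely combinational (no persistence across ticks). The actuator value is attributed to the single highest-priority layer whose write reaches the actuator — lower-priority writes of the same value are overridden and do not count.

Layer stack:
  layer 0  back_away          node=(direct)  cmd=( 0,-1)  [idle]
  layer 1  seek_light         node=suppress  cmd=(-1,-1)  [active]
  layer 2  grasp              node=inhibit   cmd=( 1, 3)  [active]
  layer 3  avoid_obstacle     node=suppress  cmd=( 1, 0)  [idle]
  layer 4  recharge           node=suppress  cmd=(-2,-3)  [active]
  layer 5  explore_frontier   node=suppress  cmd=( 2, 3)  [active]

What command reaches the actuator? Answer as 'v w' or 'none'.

2 3

L0 back_away: idle → wire = none
L1 seek_light: active, suppressor → wire = (-1, -1)
L2 grasp: active, inhibitor → wire = none
L3 avoid_obstacle: idle → wire stays none
L4 recharge: active, suppressor → wire = (-2, -3)
L5 explore_frontier: active, suppressor → wire = (2, 3)
actuator = (2, 3)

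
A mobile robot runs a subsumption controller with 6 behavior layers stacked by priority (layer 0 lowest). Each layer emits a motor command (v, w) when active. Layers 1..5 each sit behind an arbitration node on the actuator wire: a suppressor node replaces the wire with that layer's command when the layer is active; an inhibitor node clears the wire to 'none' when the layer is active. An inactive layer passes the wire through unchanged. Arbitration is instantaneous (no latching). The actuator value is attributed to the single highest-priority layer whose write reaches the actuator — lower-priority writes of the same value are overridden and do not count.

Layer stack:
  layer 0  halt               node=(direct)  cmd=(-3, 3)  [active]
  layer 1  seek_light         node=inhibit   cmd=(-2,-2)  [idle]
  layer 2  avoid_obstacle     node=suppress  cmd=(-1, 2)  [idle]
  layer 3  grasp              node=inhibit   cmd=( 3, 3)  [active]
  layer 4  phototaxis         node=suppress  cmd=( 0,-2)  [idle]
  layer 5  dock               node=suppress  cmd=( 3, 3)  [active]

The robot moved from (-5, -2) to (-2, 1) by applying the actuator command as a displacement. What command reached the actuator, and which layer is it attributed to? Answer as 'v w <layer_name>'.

displacement = (-2, 1) − (-5, -2) = (3, 3)
layer 0 (halt) active — direct: (-3, 3)
layer 1 (seek_light) idle — unchanged: (-3, 3)
layer 2 (avoid_obstacle) idle — unchanged: (-3, 3)
layer 3 (grasp) active — inhibits: none
layer 4 (phototaxis) idle — unchanged: none
layer 5 (dock) active — suppresses: (3, 3)
→ actuator (3, 3) — from layer 5 (dock)

3 3 dock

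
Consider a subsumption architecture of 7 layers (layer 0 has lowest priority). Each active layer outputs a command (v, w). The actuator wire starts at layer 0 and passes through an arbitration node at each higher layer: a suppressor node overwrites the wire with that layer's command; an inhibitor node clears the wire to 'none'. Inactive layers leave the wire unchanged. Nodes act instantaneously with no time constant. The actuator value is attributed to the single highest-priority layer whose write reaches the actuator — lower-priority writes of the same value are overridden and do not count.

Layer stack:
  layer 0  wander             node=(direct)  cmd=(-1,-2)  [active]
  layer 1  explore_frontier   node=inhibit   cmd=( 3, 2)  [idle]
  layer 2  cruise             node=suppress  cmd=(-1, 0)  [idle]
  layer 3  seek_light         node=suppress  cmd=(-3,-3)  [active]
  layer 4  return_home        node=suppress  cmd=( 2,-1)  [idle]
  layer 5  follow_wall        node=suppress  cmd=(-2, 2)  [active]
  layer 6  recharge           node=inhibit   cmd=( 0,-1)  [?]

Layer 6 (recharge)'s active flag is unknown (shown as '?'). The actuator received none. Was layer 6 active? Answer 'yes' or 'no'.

yes

If layer 6 is active=yes:
  actuator would be none
If layer 6 is active=no:
  actuator would be (-2, 2)
Observed none, so layer 6 was active.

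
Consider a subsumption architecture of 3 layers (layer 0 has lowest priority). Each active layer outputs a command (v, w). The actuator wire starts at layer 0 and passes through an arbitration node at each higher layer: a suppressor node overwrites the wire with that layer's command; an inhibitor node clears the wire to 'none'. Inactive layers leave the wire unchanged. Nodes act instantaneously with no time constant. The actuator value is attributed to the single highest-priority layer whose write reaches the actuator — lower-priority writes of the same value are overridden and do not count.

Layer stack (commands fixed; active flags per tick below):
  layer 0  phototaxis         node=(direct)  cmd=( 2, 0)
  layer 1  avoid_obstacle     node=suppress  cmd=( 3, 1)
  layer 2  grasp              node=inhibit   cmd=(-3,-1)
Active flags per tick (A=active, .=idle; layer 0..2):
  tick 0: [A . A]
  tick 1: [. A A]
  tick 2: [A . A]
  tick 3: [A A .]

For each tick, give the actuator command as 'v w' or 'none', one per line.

tick 0:
  [0] phototaxis on; wire := (2, 0)
  [1] avoid_obstacle off; pass (2, 0)
  [2] grasp on (inhibit); wire := none
  output none
tick 1:
  [0] phototaxis off; wire := none
  [1] avoid_obstacle on (suppress); wire := (3, 1)
  [2] grasp on (inhibit); wire := none
  output none
tick 2:
  [0] phototaxis on; wire := (2, 0)
  [1] avoid_obstacle off; pass (2, 0)
  [2] grasp on (inhibit); wire := none
  output none
tick 3:
  [0] phototaxis on; wire := (2, 0)
  [1] avoid_obstacle on (suppress); wire := (3, 1)
  [2] grasp off; pass (3, 1)
  output (3, 1)

none
none
none
3 1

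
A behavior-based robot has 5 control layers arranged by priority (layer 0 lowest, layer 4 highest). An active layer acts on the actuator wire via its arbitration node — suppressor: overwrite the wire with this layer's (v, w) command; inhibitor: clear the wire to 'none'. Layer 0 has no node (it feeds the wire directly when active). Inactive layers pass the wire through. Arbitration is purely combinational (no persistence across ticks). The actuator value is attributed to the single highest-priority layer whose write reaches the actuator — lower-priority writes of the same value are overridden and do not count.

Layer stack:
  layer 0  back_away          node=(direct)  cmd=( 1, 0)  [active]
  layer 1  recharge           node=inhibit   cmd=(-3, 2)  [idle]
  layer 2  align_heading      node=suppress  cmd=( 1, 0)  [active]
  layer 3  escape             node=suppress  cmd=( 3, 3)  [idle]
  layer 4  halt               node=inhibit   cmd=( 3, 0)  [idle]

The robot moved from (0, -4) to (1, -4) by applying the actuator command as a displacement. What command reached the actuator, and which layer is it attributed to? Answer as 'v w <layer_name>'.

displacement = (1, -4) − (0, -4) = (1, 0)
[0] back_away on; wire := (1, 0)
[1] recharge off; pass (1, 0)
[2] align_heading on (suppress); wire := (1, 0)
[3] escape off; pass (1, 0)
[4] halt off; pass (1, 0)
output (1, 0) — from layer 2 (align_heading)

1 0 align_heading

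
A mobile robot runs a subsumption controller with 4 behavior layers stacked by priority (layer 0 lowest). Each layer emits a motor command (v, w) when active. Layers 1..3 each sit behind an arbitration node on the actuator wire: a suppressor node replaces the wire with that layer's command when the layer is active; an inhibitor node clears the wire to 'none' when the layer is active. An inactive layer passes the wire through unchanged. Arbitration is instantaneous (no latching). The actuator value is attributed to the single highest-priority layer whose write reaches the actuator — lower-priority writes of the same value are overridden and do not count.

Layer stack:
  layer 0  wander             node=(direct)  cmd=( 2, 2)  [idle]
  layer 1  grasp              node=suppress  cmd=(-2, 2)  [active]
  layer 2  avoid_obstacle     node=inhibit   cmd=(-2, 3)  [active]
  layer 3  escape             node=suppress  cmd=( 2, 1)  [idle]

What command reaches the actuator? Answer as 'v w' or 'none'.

layer 0 (wander) idle — none
layer 1 (grasp) active — suppresses: (-2, 2)
layer 2 (avoid_obstacle) active — inhibits: none
layer 3 (escape) idle — unchanged: none
→ actuator none

none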